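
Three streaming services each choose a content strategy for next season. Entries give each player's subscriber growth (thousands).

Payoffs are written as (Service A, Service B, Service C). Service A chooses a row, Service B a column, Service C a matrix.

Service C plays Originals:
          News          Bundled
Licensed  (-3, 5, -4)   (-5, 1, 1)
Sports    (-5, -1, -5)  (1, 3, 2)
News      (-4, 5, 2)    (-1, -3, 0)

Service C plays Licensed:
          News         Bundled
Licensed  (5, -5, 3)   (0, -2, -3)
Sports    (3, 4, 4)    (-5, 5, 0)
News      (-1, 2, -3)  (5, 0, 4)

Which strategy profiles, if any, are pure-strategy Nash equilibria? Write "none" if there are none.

Service A against (News, Originals): payoffs -3, -5, -4 → best response Licensed.
Service A against (News, Licensed): payoffs 5, 3, -1 → best response Licensed.
Service A against (Bundled, Originals): payoffs -5, 1, -1 → best response Sports.
Service A against (Bundled, Licensed): payoffs 0, -5, 5 → best response News.
Service B against (Licensed, Originals): payoffs 5, 1 → best response News.
Service B against (Licensed, Licensed): payoffs -5, -2 → best response Bundled.
Service B against (Sports, Originals): payoffs -1, 3 → best response Bundled.
Service B against (Sports, Licensed): payoffs 4, 5 → best response Bundled.
Service B against (News, Originals): payoffs 5, -3 → best response News.
Service B against (News, Licensed): payoffs 2, 0 → best response News.
Service C against (Licensed, News): payoffs -4, 3 → best response Licensed.
Service C against (Licensed, Bundled): payoffs 1, -3 → best response Originals.
Service C against (Sports, News): payoffs -5, 4 → best response Licensed.
Service C against (Sports, Bundled): payoffs 2, 0 → best response Originals.
Service C against (News, News): payoffs 2, -3 → best response Originals.
Service C against (News, Bundled): payoffs 0, 4 → best response Licensed.
Mutual best responses: (Sports, Bundled, Originals).

Pure NE: (Sports, Bundled, Originals)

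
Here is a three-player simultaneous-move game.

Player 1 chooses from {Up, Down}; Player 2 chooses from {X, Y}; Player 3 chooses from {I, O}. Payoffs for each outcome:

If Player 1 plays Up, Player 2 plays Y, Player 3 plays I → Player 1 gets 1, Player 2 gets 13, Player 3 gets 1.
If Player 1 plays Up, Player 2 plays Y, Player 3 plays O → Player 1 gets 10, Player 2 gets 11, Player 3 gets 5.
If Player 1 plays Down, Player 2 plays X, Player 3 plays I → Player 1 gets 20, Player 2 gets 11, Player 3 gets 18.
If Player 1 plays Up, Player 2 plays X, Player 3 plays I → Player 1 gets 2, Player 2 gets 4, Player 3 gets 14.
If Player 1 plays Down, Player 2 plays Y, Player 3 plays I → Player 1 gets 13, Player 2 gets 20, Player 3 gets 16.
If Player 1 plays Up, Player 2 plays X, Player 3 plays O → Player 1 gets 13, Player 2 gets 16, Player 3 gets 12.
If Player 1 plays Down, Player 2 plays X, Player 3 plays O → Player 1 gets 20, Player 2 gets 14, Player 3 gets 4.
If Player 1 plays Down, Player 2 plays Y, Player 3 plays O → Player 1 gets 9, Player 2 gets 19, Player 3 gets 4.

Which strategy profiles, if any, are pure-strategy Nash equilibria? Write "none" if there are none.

Mark each player's best response to every combination of opponents' strategies; a profile where every player is best-responding is a pure Nash equilibrium.
Player 1 against (X, I): payoffs 2, 20 → best response Down.
Player 1 against (X, O): payoffs 13, 20 → best response Down.
Player 1 against (Y, I): payoffs 1, 13 → best response Down.
Player 1 against (Y, O): payoffs 10, 9 → best response Up.
Player 2 against (Up, I): payoffs 4, 13 → best response Y.
Player 2 against (Up, O): payoffs 16, 11 → best response X.
Player 2 against (Down, I): payoffs 11, 20 → best response Y.
Player 2 against (Down, O): payoffs 14, 19 → best response Y.
Player 3 against (Up, X): payoffs 14, 12 → best response I.
Player 3 against (Up, Y): payoffs 1, 5 → best response O.
Player 3 against (Down, X): payoffs 18, 4 → best response I.
Player 3 against (Down, Y): payoffs 16, 4 → best response I.
Mutual best responses: (Down, Y, I).

(Down, Y, I)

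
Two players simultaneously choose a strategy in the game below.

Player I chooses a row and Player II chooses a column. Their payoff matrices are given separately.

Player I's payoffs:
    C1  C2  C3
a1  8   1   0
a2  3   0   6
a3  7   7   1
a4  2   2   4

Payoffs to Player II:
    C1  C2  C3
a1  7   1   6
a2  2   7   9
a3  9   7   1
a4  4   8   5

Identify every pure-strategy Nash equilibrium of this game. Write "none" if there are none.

Check each profile: it is a Nash equilibrium iff no player can strictly gain by switching unilaterally.
(a1, C1): Player I gets 8, best alternative 7; Player II gets 7, best alternative 6. No profitable deviation — NE.
(a1, C2): Player I can switch to a3 (1 → 7). Not NE.
(a1, C3): Player I can switch to a2 (0 → 6). Not NE.
(a2, C1): Player I can switch to a1 (3 → 8). Not NE.
(a2, C2): Player I can switch to a1 (0 → 1). Not NE.
(a2, C3): Player I gets 6, best alternative 4; Player II gets 9, best alternative 7. No profitable deviation — NE.
(a3, C1): Player I can switch to a1 (7 → 8). Not NE.
(a3, C2): Player II can switch to C1 (7 → 9). Not NE.
(a3, C3): Player I can switch to a2 (1 → 6). Not NE.
(a4, C1): Player I can switch to a1 (2 → 8). Not NE.
(The remaining 2 profiles each have a profitable deviation by the same check.)

The pure Nash equilibria are (a1, C1) and (a2, C3).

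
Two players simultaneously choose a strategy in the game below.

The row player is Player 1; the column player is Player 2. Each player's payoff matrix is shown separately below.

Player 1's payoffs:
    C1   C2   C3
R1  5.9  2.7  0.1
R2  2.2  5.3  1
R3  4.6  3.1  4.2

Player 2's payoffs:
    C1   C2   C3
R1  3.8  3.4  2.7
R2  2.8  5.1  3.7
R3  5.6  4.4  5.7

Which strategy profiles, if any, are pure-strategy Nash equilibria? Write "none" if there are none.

(R1, C1): Player 1 gets 5.9, best alternative 4.6; Player 2 gets 3.8, best alternative 3.4. No profitable deviation — NE.
(R1, C2): Player 1 can switch to R2 (2.7 → 5.3). Not NE.
(R1, C3): Player 1 can switch to R2 (0.1 → 1). Not NE.
(R2, C1): Player 1 can switch to R1 (2.2 → 5.9). Not NE.
(R2, C2): Player 1 gets 5.3, best alternative 3.1; Player 2 gets 5.1, best alternative 3.7. No profitable deviation — NE.
(R2, C3): Player 1 can switch to R3 (1 → 4.2). Not NE.
(R3, C1): Player 1 can switch to R1 (4.6 → 5.9). Not NE.
(R3, C2): Player 1 can switch to R2 (3.1 → 5.3). Not NE.
(R3, C3): Player 1 gets 4.2, best alternative 1; Player 2 gets 5.7, best alternative 5.6. No profitable deviation — NE.

(R1, C1); (R2, C2); (R3, C3)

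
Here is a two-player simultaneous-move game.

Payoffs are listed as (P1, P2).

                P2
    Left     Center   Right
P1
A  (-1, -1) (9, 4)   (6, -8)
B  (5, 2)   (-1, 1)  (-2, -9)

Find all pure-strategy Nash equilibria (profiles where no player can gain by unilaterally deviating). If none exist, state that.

(A, Center), (B, Left)

Check each profile: it is a Nash equilibrium iff no player can strictly gain by switching unilaterally.
(A, Left): P1 can switch to B (-1 → 5). Not NE.
(A, Center): P1 gets 9, best alternative -1; P2 gets 4, best alternative -1. No profitable deviation — NE.
(A, Right): P2 can switch to Left (-8 → -1). Not NE.
(B, Left): P1 gets 5, best alternative -1; P2 gets 2, best alternative 1. No profitable deviation — NE.
(B, Center): P1 can switch to A (-1 → 9). Not NE.
(B, Right): P1 can switch to A (-2 → 6). Not NE.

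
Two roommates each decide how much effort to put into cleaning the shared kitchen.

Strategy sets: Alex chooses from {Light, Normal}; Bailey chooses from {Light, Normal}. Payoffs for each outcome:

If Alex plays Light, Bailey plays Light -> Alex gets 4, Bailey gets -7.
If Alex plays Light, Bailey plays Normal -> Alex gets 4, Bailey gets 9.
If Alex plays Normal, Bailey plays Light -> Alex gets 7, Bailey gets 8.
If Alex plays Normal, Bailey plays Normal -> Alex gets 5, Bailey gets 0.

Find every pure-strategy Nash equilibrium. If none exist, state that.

(Normal, Light)

Alex against Light: payoffs 4, 7 → best response Normal.
Alex against Normal: payoffs 4, 5 → best response Normal.
Bailey against Light: payoffs -7, 9 → best response Normal.
Bailey against Normal: payoffs 8, 0 → best response Light.
Mutual best responses: (Normal, Light).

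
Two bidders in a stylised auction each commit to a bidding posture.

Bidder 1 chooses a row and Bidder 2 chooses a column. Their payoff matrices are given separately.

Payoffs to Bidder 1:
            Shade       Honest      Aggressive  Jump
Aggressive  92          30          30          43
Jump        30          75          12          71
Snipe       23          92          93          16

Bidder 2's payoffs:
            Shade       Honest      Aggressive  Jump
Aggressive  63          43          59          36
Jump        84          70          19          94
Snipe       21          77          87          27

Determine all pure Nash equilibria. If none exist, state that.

For each player, find the best response to each opponent profile; mutual best responses are the pure NE.
Bidder 1 against Shade: payoffs 92, 30, 23 → best response Aggressive.
Bidder 1 against Honest: payoffs 30, 75, 92 → best response Snipe.
Bidder 1 against Aggressive: payoffs 30, 12, 93 → best response Snipe.
Bidder 1 against Jump: payoffs 43, 71, 16 → best response Jump.
Bidder 2 against Aggressive: payoffs 63, 43, 59, 36 → best response Shade.
Bidder 2 against Jump: payoffs 84, 70, 19, 94 → best response Jump.
Bidder 2 against Snipe: payoffs 21, 77, 87, 27 → best response Aggressive.
Mutual best responses: (Aggressive, Shade); (Jump, Jump); (Snipe, Aggressive).

The pure Nash equilibria are (Aggressive, Shade); (Jump, Jump); (Snipe, Aggressive).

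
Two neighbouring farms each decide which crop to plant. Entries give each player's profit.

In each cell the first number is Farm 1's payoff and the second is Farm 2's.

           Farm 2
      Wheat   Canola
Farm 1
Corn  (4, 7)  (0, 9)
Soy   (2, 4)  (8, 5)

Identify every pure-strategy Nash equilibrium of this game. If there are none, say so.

(Soy, Canola)

Check each profile: it is a Nash equilibrium iff no player can strictly gain by switching unilaterally.
(Corn, Wheat): Farm 2 can switch to Canola (7 → 9). Not NE.
(Corn, Canola): Farm 1 can switch to Soy (0 → 8). Not NE.
(Soy, Wheat): Farm 1 can switch to Corn (2 → 4). Not NE.
(Soy, Canola): Farm 1 gets 8, best alternative 0; Farm 2 gets 5, best alternative 4. No profitable deviation — NE.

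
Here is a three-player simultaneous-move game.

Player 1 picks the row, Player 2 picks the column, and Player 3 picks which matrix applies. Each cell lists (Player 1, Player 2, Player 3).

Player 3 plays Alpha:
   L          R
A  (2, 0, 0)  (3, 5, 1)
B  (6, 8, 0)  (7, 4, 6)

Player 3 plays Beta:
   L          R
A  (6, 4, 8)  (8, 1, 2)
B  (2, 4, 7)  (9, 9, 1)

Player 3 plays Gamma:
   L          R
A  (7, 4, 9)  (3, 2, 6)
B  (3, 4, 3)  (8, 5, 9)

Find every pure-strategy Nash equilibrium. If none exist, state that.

(A, L, Alpha): Player 1 can switch to B (2 → 6). Not NE.
(A, L, Beta): Player 3 can switch to Gamma (8 → 9). Not NE.
(A, L, Gamma): Player 1 gets 7, best alternative 3; Player 2 gets 4, best alternative 2; Player 3 gets 9, best alternative 8. No profitable deviation — NE.
(A, R, Alpha): Player 1 can switch to B (3 → 7). Not NE.
(A, R, Beta): Player 1 can switch to B (8 → 9). Not NE.
(A, R, Gamma): Player 1 can switch to B (3 → 8). Not NE.
(B, L, Alpha): Player 3 can switch to Beta (0 → 7). Not NE.
(B, L, Beta): Player 1 can switch to A (2 → 6). Not NE.
(B, L, Gamma): Player 1 can switch to A (3 → 7). Not NE.
(B, R, Gamma): Player 1 gets 8, best alternative 3; Player 2 gets 5, best alternative 4; Player 3 gets 9, best alternative 6. No profitable deviation — NE.
(The remaining 2 profiles each have a profitable deviation by the same check.)

Pure-strategy Nash equilibria: (A, L, Gamma); (B, R, Gamma)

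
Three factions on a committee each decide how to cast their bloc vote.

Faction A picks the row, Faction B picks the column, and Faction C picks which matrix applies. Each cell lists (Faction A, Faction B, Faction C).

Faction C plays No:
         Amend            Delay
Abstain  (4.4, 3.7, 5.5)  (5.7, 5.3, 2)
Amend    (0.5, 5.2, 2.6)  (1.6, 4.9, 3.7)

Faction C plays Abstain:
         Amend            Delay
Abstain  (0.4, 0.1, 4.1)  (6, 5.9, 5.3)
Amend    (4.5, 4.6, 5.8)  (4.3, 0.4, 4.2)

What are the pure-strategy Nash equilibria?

Pure-strategy Nash equilibria: (Abstain, Delay, Abstain) and (Amend, Amend, Abstain)

(Abstain, Amend, No): Faction B can switch to Delay (3.7 → 5.3). Not NE.
(Abstain, Amend, Abstain): Faction A can switch to Amend (0.4 → 4.5). Not NE.
(Abstain, Delay, No): Faction C can switch to Abstain (2 → 5.3). Not NE.
(Abstain, Delay, Abstain): Faction A gets 6, best alternative 4.3; Faction B gets 5.9, best alternative 0.1; Faction C gets 5.3, best alternative 2. No profitable deviation — NE.
(Amend, Amend, No): Faction A can switch to Abstain (0.5 → 4.4). Not NE.
(Amend, Amend, Abstain): Faction A gets 4.5, best alternative 0.4; Faction B gets 4.6, best alternative 0.4; Faction C gets 5.8, best alternative 2.6. No profitable deviation — NE.
(Amend, Delay, No): Faction A can switch to Abstain (1.6 → 5.7). Not NE.
(Amend, Delay, Abstain): Faction A can switch to Abstain (4.3 → 6). Not NE.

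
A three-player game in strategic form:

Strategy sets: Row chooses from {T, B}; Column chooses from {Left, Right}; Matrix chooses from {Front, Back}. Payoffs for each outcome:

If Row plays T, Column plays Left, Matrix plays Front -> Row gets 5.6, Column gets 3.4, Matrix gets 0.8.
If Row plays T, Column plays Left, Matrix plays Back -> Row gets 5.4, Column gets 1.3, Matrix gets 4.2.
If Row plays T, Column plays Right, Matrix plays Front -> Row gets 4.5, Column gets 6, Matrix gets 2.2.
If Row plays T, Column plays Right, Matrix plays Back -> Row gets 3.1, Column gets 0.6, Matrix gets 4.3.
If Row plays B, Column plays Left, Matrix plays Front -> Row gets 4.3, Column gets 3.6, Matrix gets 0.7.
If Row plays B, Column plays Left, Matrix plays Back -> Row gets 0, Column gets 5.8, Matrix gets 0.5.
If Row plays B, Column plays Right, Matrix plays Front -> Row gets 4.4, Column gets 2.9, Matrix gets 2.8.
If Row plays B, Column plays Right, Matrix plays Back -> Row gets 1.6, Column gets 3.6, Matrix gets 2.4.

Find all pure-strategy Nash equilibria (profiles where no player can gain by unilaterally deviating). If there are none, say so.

Check each profile: it is a Nash equilibrium iff no player can strictly gain by switching unilaterally.
(T, Left, Front): Column can switch to Right (3.4 → 6). Not NE.
(T, Left, Back): Row gets 5.4, best alternative 0; Column gets 1.3, best alternative 0.6; Matrix gets 4.2, best alternative 0.8. No profitable deviation — NE.
(T, Right, Front): Matrix can switch to Back (2.2 → 4.3). Not NE.
(T, Right, Back): Column can switch to Left (0.6 → 1.3). Not NE.
(B, Left, Front): Row can switch to T (4.3 → 5.6). Not NE.
(B, Left, Back): Row can switch to T (0 → 5.4). Not NE.
(B, Right, Front): Row can switch to T (4.4 → 4.5). Not NE.
(The remaining 1 profile has a profitable deviation by the same check.)

Pure NE: (T, Left, Back)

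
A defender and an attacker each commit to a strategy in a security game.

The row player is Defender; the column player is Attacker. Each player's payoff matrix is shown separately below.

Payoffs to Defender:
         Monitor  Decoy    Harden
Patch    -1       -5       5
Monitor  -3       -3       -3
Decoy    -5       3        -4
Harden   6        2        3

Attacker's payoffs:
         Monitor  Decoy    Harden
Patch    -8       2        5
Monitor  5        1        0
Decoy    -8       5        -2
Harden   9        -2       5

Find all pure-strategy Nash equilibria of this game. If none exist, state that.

For each player, find the best response to each opponent profile; mutual best responses are the pure NE.
Defender against Monitor: payoffs -1, -3, -5, 6 → best response Harden.
Defender against Decoy: payoffs -5, -3, 3, 2 → best response Decoy.
Defender against Harden: payoffs 5, -3, -4, 3 → best response Patch.
Attacker against Patch: payoffs -8, 2, 5 → best response Harden.
Attacker against Monitor: payoffs 5, 1, 0 → best response Monitor.
Attacker against Decoy: payoffs -8, 5, -2 → best response Decoy.
Attacker against Harden: payoffs 9, -2, 5 → best response Monitor.
Mutual best responses: (Patch, Harden); (Decoy, Decoy); (Harden, Monitor).

(Patch, Harden), (Decoy, Decoy), (Harden, Monitor)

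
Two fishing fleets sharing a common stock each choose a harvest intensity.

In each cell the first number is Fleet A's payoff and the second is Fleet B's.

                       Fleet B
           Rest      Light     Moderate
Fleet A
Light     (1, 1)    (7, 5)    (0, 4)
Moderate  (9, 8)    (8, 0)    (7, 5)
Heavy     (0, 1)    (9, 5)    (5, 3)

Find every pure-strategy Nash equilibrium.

(Light, Rest): Fleet A can switch to Moderate (1 → 9). Not NE.
(Light, Light): Fleet A can switch to Moderate (7 → 8). Not NE.
(Light, Moderate): Fleet A can switch to Moderate (0 → 7). Not NE.
(Moderate, Rest): Fleet A gets 9, best alternative 1; Fleet B gets 8, best alternative 5. No profitable deviation — NE.
(Moderate, Light): Fleet A can switch to Heavy (8 → 9). Not NE.
(Moderate, Moderate): Fleet B can switch to Rest (5 → 8). Not NE.
(Heavy, Rest): Fleet A can switch to Light (0 → 1). Not NE.
(Heavy, Light): Fleet A gets 9, best alternative 8; Fleet B gets 5, best alternative 3. No profitable deviation — NE.
(Heavy, Moderate): Fleet A can switch to Moderate (5 → 7). Not NE.

(Moderate, Rest), (Heavy, Light)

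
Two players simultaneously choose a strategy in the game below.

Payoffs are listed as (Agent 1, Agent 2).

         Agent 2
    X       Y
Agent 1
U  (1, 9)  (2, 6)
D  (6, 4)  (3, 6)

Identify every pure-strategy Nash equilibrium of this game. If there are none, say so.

The unique pure-strategy Nash equilibrium is (D, Y).

Check each profile: it is a Nash equilibrium iff no player can strictly gain by switching unilaterally.
(U, X): Agent 1 can switch to D (1 → 6). Not NE.
(U, Y): Agent 1 can switch to D (2 → 3). Not NE.
(D, X): Agent 2 can switch to Y (4 → 6). Not NE.
(D, Y): Agent 1 gets 3, best alternative 2; Agent 2 gets 6, best alternative 4. No profitable deviation — NE.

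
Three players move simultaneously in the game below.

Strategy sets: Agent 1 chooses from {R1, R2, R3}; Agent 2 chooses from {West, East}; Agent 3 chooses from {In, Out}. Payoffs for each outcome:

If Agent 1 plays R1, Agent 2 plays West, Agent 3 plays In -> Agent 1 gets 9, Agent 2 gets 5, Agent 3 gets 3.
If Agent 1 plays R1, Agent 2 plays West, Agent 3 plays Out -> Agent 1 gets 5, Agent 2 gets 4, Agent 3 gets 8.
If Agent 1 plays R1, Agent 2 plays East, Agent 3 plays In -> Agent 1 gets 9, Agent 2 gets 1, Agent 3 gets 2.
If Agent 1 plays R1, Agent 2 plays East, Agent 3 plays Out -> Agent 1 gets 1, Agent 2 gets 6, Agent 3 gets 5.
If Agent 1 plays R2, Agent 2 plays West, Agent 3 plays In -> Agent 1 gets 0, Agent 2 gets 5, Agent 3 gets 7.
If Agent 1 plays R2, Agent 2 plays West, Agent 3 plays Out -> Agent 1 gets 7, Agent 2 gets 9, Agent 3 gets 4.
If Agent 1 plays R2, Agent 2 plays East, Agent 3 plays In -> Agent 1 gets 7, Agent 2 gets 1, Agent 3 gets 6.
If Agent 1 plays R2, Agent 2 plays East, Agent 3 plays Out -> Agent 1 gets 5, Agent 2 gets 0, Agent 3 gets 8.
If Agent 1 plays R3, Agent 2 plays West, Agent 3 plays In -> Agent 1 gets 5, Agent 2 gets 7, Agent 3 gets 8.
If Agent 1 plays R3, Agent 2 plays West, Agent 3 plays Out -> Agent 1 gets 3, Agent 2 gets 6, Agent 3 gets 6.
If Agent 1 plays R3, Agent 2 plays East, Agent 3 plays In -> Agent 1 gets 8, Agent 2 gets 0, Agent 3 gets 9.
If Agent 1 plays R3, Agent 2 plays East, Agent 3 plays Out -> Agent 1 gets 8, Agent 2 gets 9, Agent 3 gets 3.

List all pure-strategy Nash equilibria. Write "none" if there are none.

(R1, West, In): Agent 3 can switch to Out (3 → 8). Not NE.
(R1, West, Out): Agent 1 can switch to R2 (5 → 7). Not NE.
(R1, East, In): Agent 2 can switch to West (1 → 5). Not NE.
(R1, East, Out): Agent 1 can switch to R2 (1 → 5). Not NE.
(R2, West, In): Agent 1 can switch to R1 (0 → 9). Not NE.
(R2, West, Out): Agent 3 can switch to In (4 → 7). Not NE.
(R2, East, In): Agent 1 can switch to R1 (7 → 9). Not NE.
(R2, East, Out): Agent 1 can switch to R3 (5 → 8). Not NE.
(R3, West, In): Agent 1 can switch to R1 (5 → 9). Not NE.
(R3, West, Out): Agent 1 can switch to R1 (3 → 5). Not NE.
(The remaining 2 profiles each have a profitable deviation by the same check.)

No pure-strategy Nash equilibrium.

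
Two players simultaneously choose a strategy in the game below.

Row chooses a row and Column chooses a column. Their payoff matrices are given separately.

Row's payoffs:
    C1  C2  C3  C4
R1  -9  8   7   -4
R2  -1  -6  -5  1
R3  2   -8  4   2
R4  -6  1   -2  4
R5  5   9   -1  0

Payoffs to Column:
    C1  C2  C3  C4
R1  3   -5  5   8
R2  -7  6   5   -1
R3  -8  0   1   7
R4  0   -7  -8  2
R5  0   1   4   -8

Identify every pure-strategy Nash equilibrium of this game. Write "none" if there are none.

Row against C1: payoffs -9, -1, 2, -6, 5 → best response R5.
Row against C2: payoffs 8, -6, -8, 1, 9 → best response R5.
Row against C3: payoffs 7, -5, 4, -2, -1 → best response R1.
Row against C4: payoffs -4, 1, 2, 4, 0 → best response R4.
Column against R1: payoffs 3, -5, 5, 8 → best response C4.
Column against R2: payoffs -7, 6, 5, -1 → best response C2.
Column against R3: payoffs -8, 0, 1, 7 → best response C4.
Column against R4: payoffs 0, -7, -8, 2 → best response C4.
Column against R5: payoffs 0, 1, 4, -8 → best response C3.
Mutual best responses: (R4, C4).

Pure NE: (R4, C4)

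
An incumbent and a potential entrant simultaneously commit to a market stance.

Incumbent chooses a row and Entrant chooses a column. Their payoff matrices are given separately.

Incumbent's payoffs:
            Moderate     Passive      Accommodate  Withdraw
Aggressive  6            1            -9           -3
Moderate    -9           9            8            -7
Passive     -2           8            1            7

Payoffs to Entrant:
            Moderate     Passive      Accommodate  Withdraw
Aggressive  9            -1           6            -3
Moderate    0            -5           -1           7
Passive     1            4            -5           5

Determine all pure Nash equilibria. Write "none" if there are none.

(Aggressive, Moderate): Incumbent gets 6, best alternative -2; Entrant gets 9, best alternative 6. No profitable deviation — NE.
(Aggressive, Passive): Incumbent can switch to Moderate (1 → 9). Not NE.
(Aggressive, Accommodate): Incumbent can switch to Moderate (-9 → 8). Not NE.
(Aggressive, Withdraw): Incumbent can switch to Passive (-3 → 7). Not NE.
(Moderate, Moderate): Incumbent can switch to Aggressive (-9 → 6). Not NE.
(Moderate, Passive): Entrant can switch to Moderate (-5 → 0). Not NE.
(Moderate, Accommodate): Entrant can switch to Moderate (-1 → 0). Not NE.
(Passive, Withdraw): Incumbent gets 7, best alternative -3; Entrant gets 5, best alternative 4. No profitable deviation — NE.
(The remaining 4 profiles each have a profitable deviation by the same check.)

(Aggressive, Moderate) and (Passive, Withdraw)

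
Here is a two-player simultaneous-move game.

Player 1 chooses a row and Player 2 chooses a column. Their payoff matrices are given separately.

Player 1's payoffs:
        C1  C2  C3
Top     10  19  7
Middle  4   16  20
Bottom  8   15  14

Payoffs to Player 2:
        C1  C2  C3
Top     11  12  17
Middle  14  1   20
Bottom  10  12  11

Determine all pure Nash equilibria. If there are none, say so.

Mark each player's best response to every combination of opponents' strategies; a profile where every player is best-responding is a pure Nash equilibrium.
Player 1 against C1: payoffs 10, 4, 8 → best response Top.
Player 1 against C2: payoffs 19, 16, 15 → best response Top.
Player 1 against C3: payoffs 7, 20, 14 → best response Middle.
Player 2 against Top: payoffs 11, 12, 17 → best response C3.
Player 2 against Middle: payoffs 14, 1, 20 → best response C3.
Player 2 against Bottom: payoffs 10, 12, 11 → best response C2.
Mutual best responses: (Middle, C3).

(Middle, C3)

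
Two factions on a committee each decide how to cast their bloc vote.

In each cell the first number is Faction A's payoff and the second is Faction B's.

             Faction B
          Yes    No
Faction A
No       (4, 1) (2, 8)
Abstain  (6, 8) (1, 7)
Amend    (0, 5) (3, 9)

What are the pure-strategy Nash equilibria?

The pure Nash equilibria are (Abstain, Yes), (Amend, No).

Faction A against Yes: payoffs 4, 6, 0 → best response Abstain.
Faction A against No: payoffs 2, 1, 3 → best response Amend.
Faction B against No: payoffs 1, 8 → best response No.
Faction B against Abstain: payoffs 8, 7 → best response Yes.
Faction B against Amend: payoffs 5, 9 → best response No.
Mutual best responses: (Abstain, Yes); (Amend, No).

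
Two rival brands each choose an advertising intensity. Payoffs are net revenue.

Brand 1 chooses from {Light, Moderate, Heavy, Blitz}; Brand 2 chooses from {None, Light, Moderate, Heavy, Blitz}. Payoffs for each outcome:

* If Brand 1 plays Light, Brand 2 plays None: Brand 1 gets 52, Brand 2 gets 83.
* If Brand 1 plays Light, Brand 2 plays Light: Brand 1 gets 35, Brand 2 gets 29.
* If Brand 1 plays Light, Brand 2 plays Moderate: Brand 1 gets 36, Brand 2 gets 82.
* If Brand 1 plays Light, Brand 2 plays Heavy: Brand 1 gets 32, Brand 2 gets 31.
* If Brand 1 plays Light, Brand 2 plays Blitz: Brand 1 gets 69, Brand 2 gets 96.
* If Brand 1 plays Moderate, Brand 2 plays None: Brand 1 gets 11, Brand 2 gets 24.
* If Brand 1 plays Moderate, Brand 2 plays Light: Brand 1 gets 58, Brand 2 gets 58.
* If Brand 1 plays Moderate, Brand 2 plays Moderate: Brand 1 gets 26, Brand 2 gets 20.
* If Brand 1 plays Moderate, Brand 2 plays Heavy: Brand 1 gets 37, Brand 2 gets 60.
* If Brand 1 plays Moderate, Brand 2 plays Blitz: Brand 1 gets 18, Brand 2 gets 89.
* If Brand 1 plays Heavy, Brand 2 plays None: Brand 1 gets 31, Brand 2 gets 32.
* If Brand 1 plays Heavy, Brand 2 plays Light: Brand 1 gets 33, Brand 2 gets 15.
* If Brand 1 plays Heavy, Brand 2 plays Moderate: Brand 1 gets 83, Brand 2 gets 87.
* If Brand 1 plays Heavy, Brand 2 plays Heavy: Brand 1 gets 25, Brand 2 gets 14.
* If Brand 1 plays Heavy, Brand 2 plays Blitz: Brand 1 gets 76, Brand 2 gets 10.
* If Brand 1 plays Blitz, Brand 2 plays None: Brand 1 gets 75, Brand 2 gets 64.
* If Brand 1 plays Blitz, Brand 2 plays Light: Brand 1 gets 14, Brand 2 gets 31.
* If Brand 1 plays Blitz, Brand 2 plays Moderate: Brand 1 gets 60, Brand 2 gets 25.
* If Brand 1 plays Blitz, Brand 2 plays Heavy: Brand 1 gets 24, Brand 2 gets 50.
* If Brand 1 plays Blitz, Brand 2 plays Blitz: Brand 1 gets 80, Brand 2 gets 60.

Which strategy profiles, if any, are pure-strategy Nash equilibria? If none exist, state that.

(Heavy, Moderate) and (Blitz, None)

Brand 1 against None: payoffs 52, 11, 31, 75 → best response Blitz.
Brand 1 against Light: payoffs 35, 58, 33, 14 → best response Moderate.
Brand 1 against Moderate: payoffs 36, 26, 83, 60 → best response Heavy.
Brand 1 against Heavy: payoffs 32, 37, 25, 24 → best response Moderate.
Brand 1 against Blitz: payoffs 69, 18, 76, 80 → best response Blitz.
Brand 2 against Light: payoffs 83, 29, 82, 31, 96 → best response Blitz.
Brand 2 against Moderate: payoffs 24, 58, 20, 60, 89 → best response Blitz.
Brand 2 against Heavy: payoffs 32, 15, 87, 14, 10 → best response Moderate.
Brand 2 against Blitz: payoffs 64, 31, 25, 50, 60 → best response None.
Mutual best responses: (Heavy, Moderate); (Blitz, None).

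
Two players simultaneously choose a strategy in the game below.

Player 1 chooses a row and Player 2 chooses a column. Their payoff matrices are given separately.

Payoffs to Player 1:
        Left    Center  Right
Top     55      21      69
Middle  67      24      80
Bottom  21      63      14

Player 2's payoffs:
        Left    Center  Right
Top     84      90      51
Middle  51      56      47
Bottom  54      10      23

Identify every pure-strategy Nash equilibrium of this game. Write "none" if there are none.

(Top, Left): Player 1 can switch to Middle (55 → 67). Not NE.
(Top, Center): Player 1 can switch to Middle (21 → 24). Not NE.
(Top, Right): Player 1 can switch to Middle (69 → 80). Not NE.
(Middle, Left): Player 2 can switch to Center (51 → 56). Not NE.
(Middle, Center): Player 1 can switch to Bottom (24 → 63). Not NE.
(Middle, Right): Player 2 can switch to Left (47 → 51). Not NE.
(Bottom, Left): Player 1 can switch to Top (21 → 55). Not NE.
(Bottom, Center): Player 2 can switch to Left (10 → 54). Not NE.
(The remaining 1 profile has a profitable deviation by the same check.)

No pure-strategy Nash equilibrium.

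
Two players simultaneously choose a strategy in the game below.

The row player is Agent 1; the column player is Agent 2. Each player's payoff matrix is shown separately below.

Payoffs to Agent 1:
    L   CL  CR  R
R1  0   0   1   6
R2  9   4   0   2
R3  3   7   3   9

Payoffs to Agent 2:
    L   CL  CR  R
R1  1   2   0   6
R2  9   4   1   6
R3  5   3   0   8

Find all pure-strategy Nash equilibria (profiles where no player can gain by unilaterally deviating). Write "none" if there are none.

The pure Nash equilibria are (R2, L), (R3, R).

Agent 1 against L: payoffs 0, 9, 3 → best response R2.
Agent 1 against CL: payoffs 0, 4, 7 → best response R3.
Agent 1 against CR: payoffs 1, 0, 3 → best response R3.
Agent 1 against R: payoffs 6, 2, 9 → best response R3.
Agent 2 against R1: payoffs 1, 2, 0, 6 → best response R.
Agent 2 against R2: payoffs 9, 4, 1, 6 → best response L.
Agent 2 against R3: payoffs 5, 3, 0, 8 → best response R.
Mutual best responses: (R2, L); (R3, R).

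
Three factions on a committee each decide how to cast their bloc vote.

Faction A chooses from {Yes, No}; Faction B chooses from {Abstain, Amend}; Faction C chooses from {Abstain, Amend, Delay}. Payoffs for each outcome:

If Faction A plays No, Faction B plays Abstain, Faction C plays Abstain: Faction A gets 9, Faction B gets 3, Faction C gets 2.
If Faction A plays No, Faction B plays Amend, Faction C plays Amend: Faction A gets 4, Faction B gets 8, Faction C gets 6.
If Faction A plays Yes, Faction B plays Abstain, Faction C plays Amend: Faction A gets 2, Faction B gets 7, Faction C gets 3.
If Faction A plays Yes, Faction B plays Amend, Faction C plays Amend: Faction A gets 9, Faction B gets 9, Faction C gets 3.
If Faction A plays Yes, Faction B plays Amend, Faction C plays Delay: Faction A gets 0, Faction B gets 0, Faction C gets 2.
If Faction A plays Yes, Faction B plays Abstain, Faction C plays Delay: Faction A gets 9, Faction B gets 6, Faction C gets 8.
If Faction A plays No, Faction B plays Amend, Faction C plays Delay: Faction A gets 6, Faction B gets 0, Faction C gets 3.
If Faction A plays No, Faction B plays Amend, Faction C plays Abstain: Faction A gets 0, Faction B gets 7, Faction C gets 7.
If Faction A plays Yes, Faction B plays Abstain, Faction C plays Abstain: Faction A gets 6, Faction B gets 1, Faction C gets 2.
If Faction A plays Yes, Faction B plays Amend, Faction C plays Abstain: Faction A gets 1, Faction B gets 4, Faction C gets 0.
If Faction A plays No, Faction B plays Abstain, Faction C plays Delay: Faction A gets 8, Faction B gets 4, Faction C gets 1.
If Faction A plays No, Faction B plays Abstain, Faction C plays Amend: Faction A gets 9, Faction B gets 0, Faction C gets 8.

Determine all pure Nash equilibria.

Faction A against (Abstain, Abstain): payoffs 6, 9 → best response No.
Faction A against (Abstain, Amend): payoffs 2, 9 → best response No.
Faction A against (Abstain, Delay): payoffs 9, 8 → best response Yes.
Faction A against (Amend, Abstain): payoffs 1, 0 → best response Yes.
Faction A against (Amend, Amend): payoffs 9, 4 → best response Yes.
Faction A against (Amend, Delay): payoffs 0, 6 → best response No.
Faction B against (Yes, Abstain): payoffs 1, 4 → best response Amend.
Faction B against (Yes, Amend): payoffs 7, 9 → best response Amend.
Faction B against (Yes, Delay): payoffs 6, 0 → best response Abstain.
Faction B against (No, Abstain): payoffs 3, 7 → best response Amend.
Faction B against (No, Amend): payoffs 0, 8 → best response Amend.
Faction B against (No, Delay): payoffs 4, 0 → best response Abstain.
Faction C against (Yes, Abstain): payoffs 2, 3, 8 → best response Delay.
Faction C against (Yes, Amend): payoffs 0, 3, 2 → best response Amend.
Faction C against (No, Abstain): payoffs 2, 8, 1 → best response Amend.
Faction C against (No, Amend): payoffs 7, 6, 3 → best response Abstain.
Mutual best responses: (Yes, Abstain, Delay); (Yes, Amend, Amend).

The pure Nash equilibria are (Yes, Abstain, Delay), (Yes, Amend, Amend).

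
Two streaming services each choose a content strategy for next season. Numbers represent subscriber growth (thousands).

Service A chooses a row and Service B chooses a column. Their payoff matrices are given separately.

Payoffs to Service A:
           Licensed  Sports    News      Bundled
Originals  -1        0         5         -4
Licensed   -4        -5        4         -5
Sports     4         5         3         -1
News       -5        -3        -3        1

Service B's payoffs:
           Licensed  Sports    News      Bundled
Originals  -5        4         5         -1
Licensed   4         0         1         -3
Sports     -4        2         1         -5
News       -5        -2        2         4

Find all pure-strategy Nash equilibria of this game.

Service A against Licensed: payoffs -1, -4, 4, -5 → best response Sports.
Service A against Sports: payoffs 0, -5, 5, -3 → best response Sports.
Service A against News: payoffs 5, 4, 3, -3 → best response Originals.
Service A against Bundled: payoffs -4, -5, -1, 1 → best response News.
Service B against Originals: payoffs -5, 4, 5, -1 → best response News.
Service B against Licensed: payoffs 4, 0, 1, -3 → best response Licensed.
Service B against Sports: payoffs -4, 2, 1, -5 → best response Sports.
Service B against News: payoffs -5, -2, 2, 4 → best response Bundled.
Mutual best responses: (Originals, News); (Sports, Sports); (News, Bundled).

(Originals, News), (Sports, Sports), (News, Bundled)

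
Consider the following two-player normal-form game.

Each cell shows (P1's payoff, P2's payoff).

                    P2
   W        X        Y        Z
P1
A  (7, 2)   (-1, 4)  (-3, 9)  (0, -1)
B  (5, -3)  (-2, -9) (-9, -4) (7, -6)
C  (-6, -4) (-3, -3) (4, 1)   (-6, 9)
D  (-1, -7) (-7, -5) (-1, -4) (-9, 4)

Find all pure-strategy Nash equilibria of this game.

There is no pure-strategy Nash equilibrium.

P1 against W: payoffs 7, 5, -6, -1 → best response A.
P1 against X: payoffs -1, -2, -3, -7 → best response A.
P1 against Y: payoffs -3, -9, 4, -1 → best response C.
P1 against Z: payoffs 0, 7, -6, -9 → best response B.
P2 against A: payoffs 2, 4, 9, -1 → best response Y.
P2 against B: payoffs -3, -9, -4, -6 → best response W.
P2 against C: payoffs -4, -3, 1, 9 → best response Z.
P2 against D: payoffs -7, -5, -4, 4 → best response Z.
No profile is a mutual best response for all players.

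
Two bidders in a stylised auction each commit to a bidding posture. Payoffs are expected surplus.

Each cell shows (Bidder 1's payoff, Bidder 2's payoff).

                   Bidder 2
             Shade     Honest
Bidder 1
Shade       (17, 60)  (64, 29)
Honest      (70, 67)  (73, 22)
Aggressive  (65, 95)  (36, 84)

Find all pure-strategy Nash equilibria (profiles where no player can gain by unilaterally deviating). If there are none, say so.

(Honest, Shade)

(Shade, Shade): Bidder 1 can switch to Honest (17 → 70). Not NE.
(Shade, Honest): Bidder 1 can switch to Honest (64 → 73). Not NE.
(Honest, Shade): Bidder 1 gets 70, best alternative 65; Bidder 2 gets 67, best alternative 22. No profitable deviation — NE.
(Honest, Honest): Bidder 2 can switch to Shade (22 → 67). Not NE.
(Aggressive, Shade): Bidder 1 can switch to Honest (65 → 70). Not NE.
(Aggressive, Honest): Bidder 1 can switch to Shade (36 → 64). Not NE.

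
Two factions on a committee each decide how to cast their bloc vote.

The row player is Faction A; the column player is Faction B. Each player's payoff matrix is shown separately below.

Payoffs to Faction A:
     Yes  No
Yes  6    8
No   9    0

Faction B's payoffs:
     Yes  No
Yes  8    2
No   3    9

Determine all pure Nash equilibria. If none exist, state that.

Mark each player's best response to every combination of opponents' strategies; a profile where every player is best-responding is a pure Nash equilibrium.
Faction A against Yes: payoffs 6, 9 → best response No.
Faction A against No: payoffs 8, 0 → best response Yes.
Faction B against Yes: payoffs 8, 2 → best response Yes.
Faction B against No: payoffs 3, 9 → best response No.
No profile is a mutual best response for all players.

No pure-strategy Nash equilibrium.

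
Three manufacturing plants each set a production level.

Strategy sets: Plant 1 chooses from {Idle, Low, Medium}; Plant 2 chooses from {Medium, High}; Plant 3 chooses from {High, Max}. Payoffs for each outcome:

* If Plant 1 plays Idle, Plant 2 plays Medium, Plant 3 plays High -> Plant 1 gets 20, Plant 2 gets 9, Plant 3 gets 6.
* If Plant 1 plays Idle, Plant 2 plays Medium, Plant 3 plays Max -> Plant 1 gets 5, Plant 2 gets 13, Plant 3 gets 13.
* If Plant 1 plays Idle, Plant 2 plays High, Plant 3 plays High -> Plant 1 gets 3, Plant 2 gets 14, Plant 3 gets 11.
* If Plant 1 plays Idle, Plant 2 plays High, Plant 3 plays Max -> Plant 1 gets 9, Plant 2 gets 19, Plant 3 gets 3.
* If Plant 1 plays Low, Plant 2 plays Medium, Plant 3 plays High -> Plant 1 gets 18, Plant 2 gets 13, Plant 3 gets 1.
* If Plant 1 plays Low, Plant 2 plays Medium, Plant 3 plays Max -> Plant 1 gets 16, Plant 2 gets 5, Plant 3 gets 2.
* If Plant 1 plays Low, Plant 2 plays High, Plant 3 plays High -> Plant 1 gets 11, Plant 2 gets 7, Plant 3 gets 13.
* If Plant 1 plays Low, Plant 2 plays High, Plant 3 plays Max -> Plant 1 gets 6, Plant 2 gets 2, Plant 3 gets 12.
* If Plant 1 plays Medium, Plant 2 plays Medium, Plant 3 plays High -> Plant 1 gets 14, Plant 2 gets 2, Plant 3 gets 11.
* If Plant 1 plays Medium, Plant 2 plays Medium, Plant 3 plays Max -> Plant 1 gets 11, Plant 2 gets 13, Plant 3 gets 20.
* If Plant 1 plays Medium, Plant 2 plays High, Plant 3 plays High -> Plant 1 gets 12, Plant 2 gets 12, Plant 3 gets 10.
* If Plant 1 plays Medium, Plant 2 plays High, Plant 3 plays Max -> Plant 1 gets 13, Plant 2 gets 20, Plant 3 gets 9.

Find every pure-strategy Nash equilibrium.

(Low, Medium, Max), (Medium, High, High)

Check each profile: it is a Nash equilibrium iff no player can strictly gain by switching unilaterally.
(Idle, Medium, High): Plant 2 can switch to High (9 → 14). Not NE.
(Idle, Medium, Max): Plant 1 can switch to Low (5 → 16). Not NE.
(Idle, High, High): Plant 1 can switch to Low (3 → 11). Not NE.
(Idle, High, Max): Plant 1 can switch to Medium (9 → 13). Not NE.
(Low, Medium, High): Plant 1 can switch to Idle (18 → 20). Not NE.
(Low, Medium, Max): Plant 1 gets 16, best alternative 11; Plant 2 gets 5, best alternative 2; Plant 3 gets 2, best alternative 1. No profitable deviation — NE.
(Low, High, High): Plant 1 can switch to Medium (11 → 12). Not NE.
(Low, High, Max): Plant 1 can switch to Idle (6 → 9). Not NE.
(Medium, Medium, High): Plant 1 can switch to Idle (14 → 20). Not NE.
(Medium, Medium, Max): Plant 1 can switch to Low (11 → 16). Not NE.
(Medium, High, High): Plant 1 gets 12, best alternative 11; Plant 2 gets 12, best alternative 2; Plant 3 gets 10, best alternative 9. No profitable deviation — NE.
(Medium, High, Max): Plant 3 can switch to High (9 → 10). Not NE.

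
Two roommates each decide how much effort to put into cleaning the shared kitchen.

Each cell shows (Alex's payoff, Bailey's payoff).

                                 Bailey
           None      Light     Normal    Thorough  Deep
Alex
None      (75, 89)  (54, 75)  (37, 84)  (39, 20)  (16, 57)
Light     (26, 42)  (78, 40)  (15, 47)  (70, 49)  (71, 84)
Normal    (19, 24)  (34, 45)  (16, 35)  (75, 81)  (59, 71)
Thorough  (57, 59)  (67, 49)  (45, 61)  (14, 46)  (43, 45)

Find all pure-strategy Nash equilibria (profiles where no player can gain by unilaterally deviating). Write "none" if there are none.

(None, None): Alex gets 75, best alternative 57; Bailey gets 89, best alternative 84. No profitable deviation — NE.
(None, Light): Alex can switch to Light (54 → 78). Not NE.
(None, Normal): Alex can switch to Thorough (37 → 45). Not NE.
(None, Thorough): Alex can switch to Light (39 → 70). Not NE.
(None, Deep): Alex can switch to Light (16 → 71). Not NE.
(Light, None): Alex can switch to None (26 → 75). Not NE.
(Light, Light): Bailey can switch to None (40 → 42). Not NE.
(Light, Deep): Alex gets 71, best alternative 59; Bailey gets 84, best alternative 49. No profitable deviation — NE.
(Normal, Thorough): Alex gets 75, best alternative 70; Bailey gets 81, best alternative 71. No profitable deviation — NE.
(Thorough, Normal): Alex gets 45, best alternative 37; Bailey gets 61, best alternative 59. No profitable deviation — NE.
(The remaining 10 profiles each have a profitable deviation by the same check.)

The pure Nash equilibria are (None, None); (Light, Deep); (Normal, Thorough); (Thorough, Normal).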